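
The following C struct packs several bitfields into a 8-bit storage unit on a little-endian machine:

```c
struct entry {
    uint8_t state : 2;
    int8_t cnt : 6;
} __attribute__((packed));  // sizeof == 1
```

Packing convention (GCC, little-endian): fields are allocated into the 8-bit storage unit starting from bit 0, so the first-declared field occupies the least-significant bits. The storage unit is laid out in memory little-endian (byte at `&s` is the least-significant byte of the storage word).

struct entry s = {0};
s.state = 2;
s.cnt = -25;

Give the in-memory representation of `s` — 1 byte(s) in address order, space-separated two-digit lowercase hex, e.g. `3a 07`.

state (2b) val=2 bits=0x2 at bit 0: 0x02
cnt (6b) val=-25 bits=0x27 at bit 2: 0x9e
word = 0x9e → little-endian bytes:
  [0]=0x9e

9e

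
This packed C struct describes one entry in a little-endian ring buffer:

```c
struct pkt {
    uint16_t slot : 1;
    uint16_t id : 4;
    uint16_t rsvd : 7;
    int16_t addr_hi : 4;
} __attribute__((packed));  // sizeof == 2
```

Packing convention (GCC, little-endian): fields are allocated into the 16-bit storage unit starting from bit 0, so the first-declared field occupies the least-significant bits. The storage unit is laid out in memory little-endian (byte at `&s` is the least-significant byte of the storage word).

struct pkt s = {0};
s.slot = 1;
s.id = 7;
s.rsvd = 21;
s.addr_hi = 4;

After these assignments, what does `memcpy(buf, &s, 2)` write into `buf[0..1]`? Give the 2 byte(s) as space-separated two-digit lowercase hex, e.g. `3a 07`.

af 42

slot:1 = 1 → 0x1 << 0 → word 0x0001
id:4 = 7 → 0x7 << 1 → word 0x000f
rsvd:7 = 21 → 0x15 << 5 → word 0x02af
addr_hi:4 = 4 → 0x4 << 12 → word 0x42af
word = 0x42af → little-endian bytes:
  [0]=0xaf  [1]=0x42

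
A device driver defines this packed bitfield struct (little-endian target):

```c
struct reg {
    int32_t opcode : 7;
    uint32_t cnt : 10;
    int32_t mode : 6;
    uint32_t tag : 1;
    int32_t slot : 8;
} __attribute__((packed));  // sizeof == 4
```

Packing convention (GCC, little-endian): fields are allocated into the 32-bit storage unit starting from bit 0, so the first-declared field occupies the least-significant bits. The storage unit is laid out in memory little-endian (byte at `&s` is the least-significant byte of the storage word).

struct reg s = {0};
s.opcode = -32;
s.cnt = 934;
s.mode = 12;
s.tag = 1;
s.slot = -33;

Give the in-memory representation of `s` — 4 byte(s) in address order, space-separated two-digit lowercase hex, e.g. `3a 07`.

60 d3 99 df

opcode (7b) val=-32 bits=0x60 at bit 0: 0x00000060
cnt (10b) val=934 bits=0x3a6 at bit 7: 0x0001d360
mode (6b) val=12 bits=0xc at bit 17: 0x0019d360
tag (1b) val=1 bits=0x1 at bit 23: 0x0099d360
slot (8b) val=-33 bits=0xdf at bit 24: 0xdf99d360
word = 0xdf99d360 → little-endian bytes:
  [0]=0x60  [1]=0xd3  [2]=0x99  [3]=0xdf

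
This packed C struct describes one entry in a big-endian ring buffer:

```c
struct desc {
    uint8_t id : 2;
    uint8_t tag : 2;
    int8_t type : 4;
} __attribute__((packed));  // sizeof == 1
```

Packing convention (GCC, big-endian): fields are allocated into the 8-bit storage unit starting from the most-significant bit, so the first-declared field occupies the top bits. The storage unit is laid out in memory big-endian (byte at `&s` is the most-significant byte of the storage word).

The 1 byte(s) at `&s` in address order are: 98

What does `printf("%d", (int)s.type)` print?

-8

[0]=0x98 (big-endian) → word 0x98
id:2 @ bit 6 → (0x98>>6)&0x3 = 0x2
tag:2 @ bit 4 → (0x98>>4)&0x3 = 0x1
type:4 @ bit 0 → (0x98>>0)&0xf = 0x8  ←
type signed 4b, MSB=1: 8 - 16 = -8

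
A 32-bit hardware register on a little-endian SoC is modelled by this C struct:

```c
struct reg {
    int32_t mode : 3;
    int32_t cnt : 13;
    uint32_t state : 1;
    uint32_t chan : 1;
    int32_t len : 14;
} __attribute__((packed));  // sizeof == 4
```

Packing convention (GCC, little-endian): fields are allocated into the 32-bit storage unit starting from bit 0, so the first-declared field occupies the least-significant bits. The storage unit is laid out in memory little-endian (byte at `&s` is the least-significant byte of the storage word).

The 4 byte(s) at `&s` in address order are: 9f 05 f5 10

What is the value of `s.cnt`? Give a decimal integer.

179

[0]=0x9f [1]=0x05 [2]=0xf5 [3]=0x10 (little-endian) → word 0x10f5059f
mode:3 @ bit 0 → (0x10f5059f>>0)&0x7 = 0x7
cnt:13 @ bit 3 → (0x10f5059f>>3)&0x1fff = 0xb3  ←
state:1 @ bit 16 → (0x10f5059f>>16)&0x1 = 0x1
chan:1 @ bit 17 → (0x10f5059f>>17)&0x1 = 0x0
len:14 @ bit 18 → (0x10f5059f>>18)&0x3fff = 0x43d
cnt signed 13b, MSB=0: value = 179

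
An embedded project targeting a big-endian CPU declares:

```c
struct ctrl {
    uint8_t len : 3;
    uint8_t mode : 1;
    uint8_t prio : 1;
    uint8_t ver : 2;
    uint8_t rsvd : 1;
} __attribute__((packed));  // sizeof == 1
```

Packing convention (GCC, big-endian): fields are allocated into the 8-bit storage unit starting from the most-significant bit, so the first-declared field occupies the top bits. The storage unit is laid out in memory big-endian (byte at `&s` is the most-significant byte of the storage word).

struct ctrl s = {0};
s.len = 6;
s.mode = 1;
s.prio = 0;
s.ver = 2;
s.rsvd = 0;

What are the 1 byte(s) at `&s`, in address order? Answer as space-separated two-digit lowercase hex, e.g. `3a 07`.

d4

[5+:3] len=6 & 0x7 = 0x6; word=0xc0
[4+:1] mode=1 & 0x1 = 0x1; word=0xd0
[3+:1] prio=0 & 0x1 = 0x0; word=0xd0
[1+:2] ver=2 & 0x3 = 0x2; word=0xd4
[0+:1] rsvd=0 & 0x1 = 0x0; word=0xd4
word = 0xd4 → big-endian bytes:
  [0]=0xd4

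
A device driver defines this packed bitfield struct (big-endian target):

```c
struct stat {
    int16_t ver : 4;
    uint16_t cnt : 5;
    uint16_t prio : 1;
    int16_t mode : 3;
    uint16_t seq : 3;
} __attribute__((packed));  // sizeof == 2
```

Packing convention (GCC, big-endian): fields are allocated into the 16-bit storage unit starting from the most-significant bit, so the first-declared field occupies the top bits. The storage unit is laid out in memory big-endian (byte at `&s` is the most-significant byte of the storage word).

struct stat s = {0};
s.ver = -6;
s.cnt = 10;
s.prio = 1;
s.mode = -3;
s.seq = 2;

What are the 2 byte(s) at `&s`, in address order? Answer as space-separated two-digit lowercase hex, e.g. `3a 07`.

[12+:4] ver=-6 & 0xf = 0xa; word=0xa000
[7+:5] cnt=10 & 0x1f = 0xa; word=0xa500
[6+:1] prio=1 & 0x1 = 0x1; word=0xa540
[3+:3] mode=-3 & 0x7 = 0x5; word=0xa568
[0+:3] seq=2 & 0x7 = 0x2; word=0xa56a
word = 0xa56a → big-endian bytes:
  [0]=0xa5  [1]=0x6a

a5 6a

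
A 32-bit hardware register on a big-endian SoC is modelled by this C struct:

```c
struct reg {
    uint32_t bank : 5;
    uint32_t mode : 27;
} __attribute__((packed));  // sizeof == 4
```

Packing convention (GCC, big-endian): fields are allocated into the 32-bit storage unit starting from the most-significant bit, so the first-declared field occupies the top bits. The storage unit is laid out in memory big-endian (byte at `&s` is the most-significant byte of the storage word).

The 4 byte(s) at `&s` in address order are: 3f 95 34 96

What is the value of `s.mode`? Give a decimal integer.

[0]=0x3f [1]=0x95 [2]=0x34 [3]=0x96 (big-endian) → word 0x3f953496
bank:5 @ bit 27 → (0x3f953496>>27)&0x1f = 0x7
mode:27 @ bit 0 → (0x3f953496>>0)&0x7ffffff = 0x7953496  ←

127218838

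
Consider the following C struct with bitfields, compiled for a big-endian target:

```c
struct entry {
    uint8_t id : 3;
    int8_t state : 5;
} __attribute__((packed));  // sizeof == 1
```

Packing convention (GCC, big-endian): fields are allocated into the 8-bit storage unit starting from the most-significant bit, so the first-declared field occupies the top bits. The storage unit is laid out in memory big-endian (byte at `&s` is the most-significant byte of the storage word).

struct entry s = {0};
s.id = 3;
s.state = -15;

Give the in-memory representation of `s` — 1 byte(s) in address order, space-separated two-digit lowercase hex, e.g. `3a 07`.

71

id:3 = 3 → 0x3 << 5 → word 0x60
state:5 = -15 → 0x11 << 0 → word 0x71
word = 0x71 → big-endian bytes:
  [0]=0x71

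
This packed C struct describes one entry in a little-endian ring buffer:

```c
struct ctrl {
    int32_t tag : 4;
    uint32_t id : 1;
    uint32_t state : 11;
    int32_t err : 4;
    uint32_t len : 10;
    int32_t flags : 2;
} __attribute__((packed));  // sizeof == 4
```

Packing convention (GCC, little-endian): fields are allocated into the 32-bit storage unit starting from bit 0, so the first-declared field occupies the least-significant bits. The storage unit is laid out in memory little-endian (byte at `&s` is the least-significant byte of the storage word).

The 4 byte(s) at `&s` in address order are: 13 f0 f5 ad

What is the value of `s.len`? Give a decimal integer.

735

[0]=0x13 [1]=0xf0 [2]=0xf5 [3]=0xad (little-endian) → word 0xadf5f013
tag:4 @ bit 0 → (0xadf5f013>>0)&0xf = 0x3
id:1 @ bit 4 → (0xadf5f013>>4)&0x1 = 0x1
state:11 @ bit 5 → (0xadf5f013>>5)&0x7ff = 0x780
err:4 @ bit 16 → (0xadf5f013>>16)&0xf = 0x5
len:10 @ bit 20 → (0xadf5f013>>20)&0x3ff = 0x2df  ←
flags:2 @ bit 30 → (0xadf5f013>>30)&0x3 = 0x2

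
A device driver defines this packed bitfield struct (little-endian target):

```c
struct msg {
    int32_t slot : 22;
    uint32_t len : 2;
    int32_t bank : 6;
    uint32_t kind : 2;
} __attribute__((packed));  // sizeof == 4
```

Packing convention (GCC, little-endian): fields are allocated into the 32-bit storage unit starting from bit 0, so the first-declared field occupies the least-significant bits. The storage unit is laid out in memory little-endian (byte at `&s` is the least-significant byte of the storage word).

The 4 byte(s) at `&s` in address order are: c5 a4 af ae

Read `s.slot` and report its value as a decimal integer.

[0]=0xc5 [1]=0xa4 [2]=0xaf [3]=0xae (little-endian) → word 0xaeafa4c5
slot:22 @ bit 0 → (0xaeafa4c5>>0)&0x3fffff = 0x2fa4c5  ←
len:2 @ bit 22 → (0xaeafa4c5>>22)&0x3 = 0x2
bank:6 @ bit 24 → (0xaeafa4c5>>24)&0x3f = 0x2e
kind:2 @ bit 30 → (0xaeafa4c5>>30)&0x3 = 0x2
slot signed 22b, MSB=1: 3122373 - 4194304 = -1071931

-1071931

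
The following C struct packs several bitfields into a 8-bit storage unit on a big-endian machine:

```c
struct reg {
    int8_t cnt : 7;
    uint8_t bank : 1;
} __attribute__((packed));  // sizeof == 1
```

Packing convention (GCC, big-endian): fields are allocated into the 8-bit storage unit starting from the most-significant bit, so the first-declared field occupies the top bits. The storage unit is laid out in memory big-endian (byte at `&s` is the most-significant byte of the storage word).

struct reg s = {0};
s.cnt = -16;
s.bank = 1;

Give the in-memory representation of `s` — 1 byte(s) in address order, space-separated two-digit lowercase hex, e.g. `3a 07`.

[1+:7] cnt=-16 & 0x7f = 0x70; word=0xe0
[0+:1] bank=1 & 0x1 = 0x1; word=0xe1
word = 0xe1 → big-endian bytes:
  [0]=0xe1

e1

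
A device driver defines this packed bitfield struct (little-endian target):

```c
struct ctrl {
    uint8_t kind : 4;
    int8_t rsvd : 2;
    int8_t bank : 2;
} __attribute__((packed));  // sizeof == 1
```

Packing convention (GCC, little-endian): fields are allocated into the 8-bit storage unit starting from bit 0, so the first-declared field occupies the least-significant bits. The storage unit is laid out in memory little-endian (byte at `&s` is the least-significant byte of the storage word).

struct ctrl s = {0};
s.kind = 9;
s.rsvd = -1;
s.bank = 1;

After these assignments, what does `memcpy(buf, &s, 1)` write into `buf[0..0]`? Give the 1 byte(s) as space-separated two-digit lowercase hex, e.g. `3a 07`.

79

kind:4 = 9 → 0x9 << 0 → word 0x09
rsvd:2 = -1 → 0x3 << 4 → word 0x39
bank:2 = 1 → 0x1 << 6 → word 0x79
word = 0x79 → little-endian bytes:
  [0]=0x79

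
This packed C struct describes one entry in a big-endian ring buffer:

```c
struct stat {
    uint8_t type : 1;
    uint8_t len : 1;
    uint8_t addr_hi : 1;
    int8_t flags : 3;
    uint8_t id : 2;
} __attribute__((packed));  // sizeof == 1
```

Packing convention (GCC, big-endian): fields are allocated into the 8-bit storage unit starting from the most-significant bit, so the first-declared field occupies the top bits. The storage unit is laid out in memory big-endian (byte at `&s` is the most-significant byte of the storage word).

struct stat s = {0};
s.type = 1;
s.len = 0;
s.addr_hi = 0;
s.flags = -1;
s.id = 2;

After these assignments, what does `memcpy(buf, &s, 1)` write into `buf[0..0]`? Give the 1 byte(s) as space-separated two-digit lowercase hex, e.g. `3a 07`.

9e

type:1 = 1 → 0x1 << 7 → word 0x80
len:1 = 0 → 0x0 << 6 → word 0x80
addr_hi:1 = 0 → 0x0 << 5 → word 0x80
flags:3 = -1 → 0x7 << 2 → word 0x9c
id:2 = 2 → 0x2 << 0 → word 0x9e
word = 0x9e → big-endian bytes:
  [0]=0x9e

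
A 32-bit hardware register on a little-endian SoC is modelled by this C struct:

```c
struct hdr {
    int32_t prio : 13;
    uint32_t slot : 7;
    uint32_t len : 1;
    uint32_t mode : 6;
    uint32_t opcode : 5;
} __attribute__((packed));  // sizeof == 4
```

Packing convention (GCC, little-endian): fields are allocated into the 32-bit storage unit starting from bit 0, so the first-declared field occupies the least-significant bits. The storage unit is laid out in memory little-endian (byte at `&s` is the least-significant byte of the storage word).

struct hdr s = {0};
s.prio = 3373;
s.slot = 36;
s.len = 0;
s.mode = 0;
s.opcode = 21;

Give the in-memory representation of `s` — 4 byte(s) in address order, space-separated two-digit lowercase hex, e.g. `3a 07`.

2d 8d 04 a8

prio (13b) val=3373 bits=0xd2d at bit 0: 0x00000d2d
slot (7b) val=36 bits=0x24 at bit 13: 0x00048d2d
len (1b) val=0 bits=0x0 at bit 20: 0x00048d2d
mode (6b) val=0 bits=0x0 at bit 21: 0x00048d2d
opcode (5b) val=21 bits=0x15 at bit 27: 0xa8048d2d
word = 0xa8048d2d → little-endian bytes:
  [0]=0x2d  [1]=0x8d  [2]=0x04  [3]=0xa8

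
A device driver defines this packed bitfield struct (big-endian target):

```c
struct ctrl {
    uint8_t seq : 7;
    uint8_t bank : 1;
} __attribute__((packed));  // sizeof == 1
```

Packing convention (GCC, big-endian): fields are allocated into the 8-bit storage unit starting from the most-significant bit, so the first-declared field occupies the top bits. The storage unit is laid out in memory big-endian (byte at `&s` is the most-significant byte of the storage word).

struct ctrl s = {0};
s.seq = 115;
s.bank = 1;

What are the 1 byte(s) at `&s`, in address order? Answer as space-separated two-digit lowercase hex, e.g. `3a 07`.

e7

seq (7b) val=115 bits=0x73 at bit 1: 0xe6
bank (1b) val=1 bits=0x1 at bit 0: 0xe7
word = 0xe7 → big-endian bytes:
  [0]=0xe7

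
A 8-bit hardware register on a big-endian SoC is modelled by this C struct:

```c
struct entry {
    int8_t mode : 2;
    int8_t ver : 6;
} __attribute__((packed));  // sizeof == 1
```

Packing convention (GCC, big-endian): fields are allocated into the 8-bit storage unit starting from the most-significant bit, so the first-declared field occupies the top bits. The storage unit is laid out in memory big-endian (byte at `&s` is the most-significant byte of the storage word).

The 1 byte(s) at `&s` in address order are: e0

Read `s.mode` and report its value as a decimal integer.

-1

[0]=0xe0 (big-endian) → word 0xe0
mode [6+:2] = (word>>6) & 0x3 = 3  ←
ver [0+:6] = (word>>0) & 0x3f = 32
mode signed 2b, MSB=1: 3 - 4 = -1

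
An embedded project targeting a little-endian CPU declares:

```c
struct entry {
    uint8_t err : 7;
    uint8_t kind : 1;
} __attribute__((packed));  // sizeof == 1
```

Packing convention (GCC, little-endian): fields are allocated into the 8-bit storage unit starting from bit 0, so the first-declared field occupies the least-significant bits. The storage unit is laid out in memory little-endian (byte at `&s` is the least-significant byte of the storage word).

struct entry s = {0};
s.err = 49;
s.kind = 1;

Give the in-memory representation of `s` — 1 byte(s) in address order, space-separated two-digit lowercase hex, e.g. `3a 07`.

b1

err (7b) val=49 bits=0x31 at bit 0: 0x31
kind (1b) val=1 bits=0x1 at bit 7: 0xb1
word = 0xb1 → little-endian bytes:
  [0]=0xb1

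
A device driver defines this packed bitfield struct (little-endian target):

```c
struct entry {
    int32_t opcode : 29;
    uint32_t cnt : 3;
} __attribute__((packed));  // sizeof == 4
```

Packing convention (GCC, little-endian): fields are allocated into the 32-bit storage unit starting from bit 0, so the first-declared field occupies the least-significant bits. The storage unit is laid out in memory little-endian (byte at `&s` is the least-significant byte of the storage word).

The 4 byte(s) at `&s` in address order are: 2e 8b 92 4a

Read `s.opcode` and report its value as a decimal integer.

177376046

[0]=0x2e [1]=0x8b [2]=0x92 [3]=0x4a (little-endian) → word 0x4a928b2e
opcode [0+:29] = (word>>0) & 0x1fffffff = 177376046  ←
cnt [29+:3] = (word>>29) & 0x7 = 2
opcode signed 29b, MSB=0: value = 177376046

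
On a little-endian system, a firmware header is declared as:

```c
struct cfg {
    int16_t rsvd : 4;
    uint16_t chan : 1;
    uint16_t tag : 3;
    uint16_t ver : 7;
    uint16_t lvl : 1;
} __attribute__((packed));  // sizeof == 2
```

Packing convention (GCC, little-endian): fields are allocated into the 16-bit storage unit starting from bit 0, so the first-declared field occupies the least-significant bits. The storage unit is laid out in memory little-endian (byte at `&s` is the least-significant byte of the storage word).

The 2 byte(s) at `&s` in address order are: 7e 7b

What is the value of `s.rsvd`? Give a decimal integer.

-2

[0]=0x7e [1]=0x7b (little-endian) → word 0x7b7e
rsvd [0+:4] = (word>>0) & 0xf = 14  ←
chan [4+:1] = (word>>4) & 0x1 = 1
tag [5+:3] = (word>>5) & 0x7 = 3
ver [8+:7] = (word>>8) & 0x7f = 123
lvl [15+:1] = (word>>15) & 0x1 = 0
rsvd signed 4b, MSB=1: 14 - 16 = -2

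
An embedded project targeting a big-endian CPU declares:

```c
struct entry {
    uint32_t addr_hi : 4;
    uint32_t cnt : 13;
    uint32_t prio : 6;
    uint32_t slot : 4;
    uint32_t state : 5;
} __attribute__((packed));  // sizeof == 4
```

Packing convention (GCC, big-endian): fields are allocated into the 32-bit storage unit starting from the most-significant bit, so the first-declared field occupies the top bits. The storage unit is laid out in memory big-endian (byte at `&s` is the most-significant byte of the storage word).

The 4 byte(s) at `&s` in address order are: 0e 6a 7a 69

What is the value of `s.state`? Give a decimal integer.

9

[0]=0x0e [1]=0x6a [2]=0x7a [3]=0x69 (big-endian) → word 0x0e6a7a69
addr_hi:4 @ bit 28 → (0x0e6a7a69>>28)&0xf = 0x0
cnt:13 @ bit 15 → (0x0e6a7a69>>15)&0x1fff = 0x1cd4
prio:6 @ bit 9 → (0x0e6a7a69>>9)&0x3f = 0x3d
slot:4 @ bit 5 → (0x0e6a7a69>>5)&0xf = 0x3
state:5 @ bit 0 → (0x0e6a7a69>>0)&0x1f = 0x9  ←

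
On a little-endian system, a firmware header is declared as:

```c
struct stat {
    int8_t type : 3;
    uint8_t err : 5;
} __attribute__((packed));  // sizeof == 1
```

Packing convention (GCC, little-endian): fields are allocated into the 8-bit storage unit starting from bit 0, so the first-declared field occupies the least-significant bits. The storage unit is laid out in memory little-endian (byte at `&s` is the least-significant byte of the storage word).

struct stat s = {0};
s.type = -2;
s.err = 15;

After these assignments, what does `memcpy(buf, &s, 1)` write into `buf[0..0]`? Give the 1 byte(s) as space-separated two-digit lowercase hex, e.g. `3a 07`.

type:3 = -2 → 0x6 << 0 → word 0x06
err:5 = 15 → 0xf << 3 → word 0x7e
word = 0x7e → little-endian bytes:
  [0]=0x7e

7e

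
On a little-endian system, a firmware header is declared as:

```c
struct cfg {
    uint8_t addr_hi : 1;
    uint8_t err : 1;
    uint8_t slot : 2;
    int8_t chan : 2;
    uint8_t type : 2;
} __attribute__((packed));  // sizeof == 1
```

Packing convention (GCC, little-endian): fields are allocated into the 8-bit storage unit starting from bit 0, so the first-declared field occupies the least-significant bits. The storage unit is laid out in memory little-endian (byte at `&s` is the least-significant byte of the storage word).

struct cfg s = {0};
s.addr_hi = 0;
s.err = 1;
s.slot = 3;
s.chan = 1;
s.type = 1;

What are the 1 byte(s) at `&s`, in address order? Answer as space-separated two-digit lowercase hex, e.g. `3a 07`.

addr_hi (1b) val=0 bits=0x0 at bit 0: 0x00
err (1b) val=1 bits=0x1 at bit 1: 0x02
slot (2b) val=3 bits=0x3 at bit 2: 0x0e
chan (2b) val=1 bits=0x1 at bit 4: 0x1e
type (2b) val=1 bits=0x1 at bit 6: 0x5e
word = 0x5e → little-endian bytes:
  [0]=0x5e

5e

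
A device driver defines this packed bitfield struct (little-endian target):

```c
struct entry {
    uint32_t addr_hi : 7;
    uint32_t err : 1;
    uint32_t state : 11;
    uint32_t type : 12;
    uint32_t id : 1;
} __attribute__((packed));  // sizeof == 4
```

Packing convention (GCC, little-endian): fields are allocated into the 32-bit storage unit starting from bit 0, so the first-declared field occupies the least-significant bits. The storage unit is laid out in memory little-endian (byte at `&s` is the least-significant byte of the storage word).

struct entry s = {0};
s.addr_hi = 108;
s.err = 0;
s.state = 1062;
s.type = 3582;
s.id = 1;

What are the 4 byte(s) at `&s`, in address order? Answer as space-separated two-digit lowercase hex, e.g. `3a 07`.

[0+:7] addr_hi=108 & 0x7f = 0x6c; word=0x0000006c
[7+:1] err=0 & 0x1 = 0x0; word=0x0000006c
[8+:11] state=1062 & 0x7ff = 0x426; word=0x0004266c
[19+:12] type=3582 & 0xfff = 0xdfe; word=0x6ff4266c
[31+:1] id=1 & 0x1 = 0x1; word=0xeff4266c
word = 0xeff4266c → little-endian bytes:
  [0]=0x6c  [1]=0x26  [2]=0xf4  [3]=0xef

6c 26 f4 ef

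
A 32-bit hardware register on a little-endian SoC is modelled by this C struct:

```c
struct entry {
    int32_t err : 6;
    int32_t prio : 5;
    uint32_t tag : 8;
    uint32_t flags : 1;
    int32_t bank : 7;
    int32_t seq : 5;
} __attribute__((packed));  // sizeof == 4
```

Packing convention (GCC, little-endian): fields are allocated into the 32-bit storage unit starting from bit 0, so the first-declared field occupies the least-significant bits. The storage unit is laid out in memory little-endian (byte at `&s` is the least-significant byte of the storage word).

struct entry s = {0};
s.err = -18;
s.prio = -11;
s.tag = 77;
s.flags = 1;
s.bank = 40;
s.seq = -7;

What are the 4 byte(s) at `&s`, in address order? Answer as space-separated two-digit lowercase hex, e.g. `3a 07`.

[0+:6] err=-18 & 0x3f = 0x2e; word=0x0000002e
[6+:5] prio=-11 & 0x1f = 0x15; word=0x0000056e
[11+:8] tag=77 & 0xff = 0x4d; word=0x00026d6e
[19+:1] flags=1 & 0x1 = 0x1; word=0x000a6d6e
[20+:7] bank=40 & 0x7f = 0x28; word=0x028a6d6e
[27+:5] seq=-7 & 0x1f = 0x19; word=0xca8a6d6e
word = 0xca8a6d6e → little-endian bytes:
  [0]=0x6e  [1]=0x6d  [2]=0x8a  [3]=0xca

6e 6d 8a ca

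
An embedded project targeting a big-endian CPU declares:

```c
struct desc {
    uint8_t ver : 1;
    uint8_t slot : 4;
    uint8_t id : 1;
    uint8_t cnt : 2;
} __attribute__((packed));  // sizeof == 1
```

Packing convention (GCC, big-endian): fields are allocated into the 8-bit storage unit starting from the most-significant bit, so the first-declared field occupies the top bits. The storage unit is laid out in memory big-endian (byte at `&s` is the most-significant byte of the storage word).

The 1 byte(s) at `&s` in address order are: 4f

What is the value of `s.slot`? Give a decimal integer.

[0]=0x4f (big-endian) → word 0x4f
ver:1 @ bit 7 → (0x4f>>7)&0x1 = 0x0
slot:4 @ bit 3 → (0x4f>>3)&0xf = 0x9  ←
id:1 @ bit 2 → (0x4f>>2)&0x1 = 0x1
cnt:2 @ bit 0 → (0x4f>>0)&0x3 = 0x3

9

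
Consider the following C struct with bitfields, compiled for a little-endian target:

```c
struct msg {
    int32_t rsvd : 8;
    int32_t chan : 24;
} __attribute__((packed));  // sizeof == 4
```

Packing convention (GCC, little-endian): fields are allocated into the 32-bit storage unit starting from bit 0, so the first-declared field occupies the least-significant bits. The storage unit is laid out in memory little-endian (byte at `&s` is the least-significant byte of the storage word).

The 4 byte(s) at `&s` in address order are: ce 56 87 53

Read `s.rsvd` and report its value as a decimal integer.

[0]=0xce [1]=0x56 [2]=0x87 [3]=0x53 (little-endian) → word 0x538756ce
rsvd [0+:8] = (word>>0) & 0xff = 206  ←
chan [8+:24] = (word>>8) & 0xffffff = 5474134
rsvd signed 8b, MSB=1: 206 - 256 = -50

-50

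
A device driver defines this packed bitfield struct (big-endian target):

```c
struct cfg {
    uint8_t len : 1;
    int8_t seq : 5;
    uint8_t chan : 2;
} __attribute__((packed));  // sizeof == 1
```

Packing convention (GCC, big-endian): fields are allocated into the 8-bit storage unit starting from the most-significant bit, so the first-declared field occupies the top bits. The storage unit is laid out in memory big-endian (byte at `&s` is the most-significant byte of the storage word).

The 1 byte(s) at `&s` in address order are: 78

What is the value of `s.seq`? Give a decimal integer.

[0]=0x78 (big-endian) → word 0x78
len [7+:1] = (word>>7) & 0x1 = 0
seq [2+:5] = (word>>2) & 0x1f = 30  ←
chan [0+:2] = (word>>0) & 0x3 = 0
seq signed 5b, MSB=1: 30 - 32 = -2

-2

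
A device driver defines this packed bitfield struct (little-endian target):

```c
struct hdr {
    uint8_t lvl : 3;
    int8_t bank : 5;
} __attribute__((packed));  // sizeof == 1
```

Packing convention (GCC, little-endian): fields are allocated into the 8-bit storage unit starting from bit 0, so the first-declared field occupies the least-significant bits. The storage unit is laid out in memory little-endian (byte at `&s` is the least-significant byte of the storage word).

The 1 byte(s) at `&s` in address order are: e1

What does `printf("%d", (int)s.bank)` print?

[0]=0xe1 (little-endian) → word 0xe1
lvl [0+:3] = (word>>0) & 0x7 = 1
bank [3+:5] = (word>>3) & 0x1f = 28  ←
bank signed 5b, MSB=1: 28 - 32 = -4

-4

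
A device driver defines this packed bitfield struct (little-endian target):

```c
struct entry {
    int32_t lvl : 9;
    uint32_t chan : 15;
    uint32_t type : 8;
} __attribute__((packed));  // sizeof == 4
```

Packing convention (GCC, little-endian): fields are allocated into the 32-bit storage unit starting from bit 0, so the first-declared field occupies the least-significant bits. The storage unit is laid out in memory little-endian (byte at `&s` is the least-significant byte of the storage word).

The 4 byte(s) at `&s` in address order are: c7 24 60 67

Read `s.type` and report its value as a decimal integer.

103

[0]=0xc7 [1]=0x24 [2]=0x60 [3]=0x67 (little-endian) → word 0x676024c7
lvl [0+:9] = (word>>0) & 0x1ff = 199
chan [9+:15] = (word>>9) & 0x7fff = 12306
type [24+:8] = (word>>24) & 0xff = 103  ←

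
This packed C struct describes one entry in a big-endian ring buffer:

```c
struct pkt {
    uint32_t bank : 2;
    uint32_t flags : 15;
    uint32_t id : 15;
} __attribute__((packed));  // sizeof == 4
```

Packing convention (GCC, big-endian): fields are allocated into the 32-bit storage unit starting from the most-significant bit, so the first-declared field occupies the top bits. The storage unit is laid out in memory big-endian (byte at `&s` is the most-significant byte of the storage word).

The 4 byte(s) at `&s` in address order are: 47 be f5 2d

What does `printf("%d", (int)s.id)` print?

[0]=0x47 [1]=0xbe [2]=0xf5 [3]=0x2d (big-endian) → word 0x47bef52d
bank:2 @ bit 30 → (0x47bef52d>>30)&0x3 = 0x1
flags:15 @ bit 15 → (0x47bef52d>>15)&0x7fff = 0xf7d
id:15 @ bit 0 → (0x47bef52d>>0)&0x7fff = 0x752d  ←

29997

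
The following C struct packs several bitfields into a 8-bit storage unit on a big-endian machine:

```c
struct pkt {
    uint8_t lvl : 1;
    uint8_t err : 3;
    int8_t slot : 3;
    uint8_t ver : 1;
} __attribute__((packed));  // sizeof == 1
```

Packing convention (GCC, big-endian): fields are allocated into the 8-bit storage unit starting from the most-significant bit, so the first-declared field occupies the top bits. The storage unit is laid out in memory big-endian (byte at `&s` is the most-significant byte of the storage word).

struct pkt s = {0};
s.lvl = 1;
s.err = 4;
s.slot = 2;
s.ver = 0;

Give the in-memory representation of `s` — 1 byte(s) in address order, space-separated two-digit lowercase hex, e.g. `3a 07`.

c4

lvl:1 = 1 → 0x1 << 7 → word 0x80
err:3 = 4 → 0x4 << 4 → word 0xc0
slot:3 = 2 → 0x2 << 1 → word 0xc4
ver:1 = 0 → 0x0 << 0 → word 0xc4
word = 0xc4 → big-endian bytes:
  [0]=0xc4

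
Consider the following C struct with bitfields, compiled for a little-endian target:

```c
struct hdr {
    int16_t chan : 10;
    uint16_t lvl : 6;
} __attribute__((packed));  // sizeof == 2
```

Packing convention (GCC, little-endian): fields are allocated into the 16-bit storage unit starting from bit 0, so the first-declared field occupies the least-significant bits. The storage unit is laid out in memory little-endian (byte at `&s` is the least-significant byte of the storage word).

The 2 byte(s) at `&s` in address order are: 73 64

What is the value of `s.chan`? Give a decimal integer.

[0]=0x73 [1]=0x64 (little-endian) → word 0x6473
chan:10 @ bit 0 → (0x6473>>0)&0x3ff = 0x73  ←
lvl:6 @ bit 10 → (0x6473>>10)&0x3f = 0x19
chan signed 10b, MSB=0: value = 115

115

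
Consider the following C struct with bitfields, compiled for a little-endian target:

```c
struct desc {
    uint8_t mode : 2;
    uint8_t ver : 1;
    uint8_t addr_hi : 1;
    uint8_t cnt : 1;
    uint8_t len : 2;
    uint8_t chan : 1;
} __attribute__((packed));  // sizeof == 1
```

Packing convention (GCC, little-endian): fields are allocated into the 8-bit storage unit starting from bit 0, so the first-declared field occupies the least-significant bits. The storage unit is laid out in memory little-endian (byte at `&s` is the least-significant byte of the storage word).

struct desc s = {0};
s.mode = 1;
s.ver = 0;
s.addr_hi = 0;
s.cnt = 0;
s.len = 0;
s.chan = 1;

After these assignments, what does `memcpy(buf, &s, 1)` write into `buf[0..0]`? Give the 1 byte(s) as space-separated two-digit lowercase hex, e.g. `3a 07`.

81

mode:2 = 1 → 0x1 << 0 → word 0x01
ver:1 = 0 → 0x0 << 2 → word 0x01
addr_hi:1 = 0 → 0x0 << 3 → word 0x01
cnt:1 = 0 → 0x0 << 4 → word 0x01
len:2 = 0 → 0x0 << 5 → word 0x01
chan:1 = 1 → 0x1 << 7 → word 0x81
word = 0x81 → little-endian bytes:
  [0]=0x81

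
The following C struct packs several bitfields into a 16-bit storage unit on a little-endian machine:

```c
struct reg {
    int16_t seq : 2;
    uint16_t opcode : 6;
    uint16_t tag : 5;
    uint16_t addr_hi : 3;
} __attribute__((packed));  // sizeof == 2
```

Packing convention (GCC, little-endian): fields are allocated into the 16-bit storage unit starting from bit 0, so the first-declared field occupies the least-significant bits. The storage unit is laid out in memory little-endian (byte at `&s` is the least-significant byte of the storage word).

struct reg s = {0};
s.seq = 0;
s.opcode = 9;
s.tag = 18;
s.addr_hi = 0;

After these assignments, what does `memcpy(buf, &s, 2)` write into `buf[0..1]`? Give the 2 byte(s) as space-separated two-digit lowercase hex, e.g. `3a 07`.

[0+:2] seq=0 & 0x3 = 0x0; word=0x0000
[2+:6] opcode=9 & 0x3f = 0x9; word=0x0024
[8+:5] tag=18 & 0x1f = 0x12; word=0x1224
[13+:3] addr_hi=0 & 0x7 = 0x0; word=0x1224
word = 0x1224 → little-endian bytes:
  [0]=0x24  [1]=0x12

24 12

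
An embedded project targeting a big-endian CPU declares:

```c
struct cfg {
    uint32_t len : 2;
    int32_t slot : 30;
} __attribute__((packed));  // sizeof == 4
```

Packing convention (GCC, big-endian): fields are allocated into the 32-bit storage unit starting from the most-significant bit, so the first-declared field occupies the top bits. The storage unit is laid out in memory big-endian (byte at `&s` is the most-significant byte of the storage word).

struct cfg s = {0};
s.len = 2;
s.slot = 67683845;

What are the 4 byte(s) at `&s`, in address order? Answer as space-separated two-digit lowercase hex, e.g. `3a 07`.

[30+:2] len=2 & 0x3 = 0x2; word=0x80000000
[0+:30] slot=67683845 & 0x3fffffff = 0x408c605; word=0x8408c605
word = 0x8408c605 → big-endian bytes:
  [0]=0x84  [1]=0x08  [2]=0xc6  [3]=0x05

84 08 c6 05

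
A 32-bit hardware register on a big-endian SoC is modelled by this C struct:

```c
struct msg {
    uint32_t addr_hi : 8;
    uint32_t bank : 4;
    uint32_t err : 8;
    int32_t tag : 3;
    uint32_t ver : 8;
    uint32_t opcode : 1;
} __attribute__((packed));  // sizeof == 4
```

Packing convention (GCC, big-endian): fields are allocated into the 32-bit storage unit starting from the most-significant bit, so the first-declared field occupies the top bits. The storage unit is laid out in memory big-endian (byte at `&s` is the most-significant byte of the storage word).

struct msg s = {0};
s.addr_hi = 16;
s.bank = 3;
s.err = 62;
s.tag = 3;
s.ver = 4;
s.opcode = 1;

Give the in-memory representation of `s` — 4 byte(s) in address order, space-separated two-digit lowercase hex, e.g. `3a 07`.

10 33 e6 09

addr_hi:8 = 16 → 0x10 << 24 → word 0x10000000
bank:4 = 3 → 0x3 << 20 → word 0x10300000
err:8 = 62 → 0x3e << 12 → word 0x1033e000
tag:3 = 3 → 0x3 << 9 → word 0x1033e600
ver:8 = 4 → 0x4 << 1 → word 0x1033e608
opcode:1 = 1 → 0x1 << 0 → word 0x1033e609
word = 0x1033e609 → big-endian bytes:
  [0]=0x10  [1]=0x33  [2]=0xe6  [3]=0x09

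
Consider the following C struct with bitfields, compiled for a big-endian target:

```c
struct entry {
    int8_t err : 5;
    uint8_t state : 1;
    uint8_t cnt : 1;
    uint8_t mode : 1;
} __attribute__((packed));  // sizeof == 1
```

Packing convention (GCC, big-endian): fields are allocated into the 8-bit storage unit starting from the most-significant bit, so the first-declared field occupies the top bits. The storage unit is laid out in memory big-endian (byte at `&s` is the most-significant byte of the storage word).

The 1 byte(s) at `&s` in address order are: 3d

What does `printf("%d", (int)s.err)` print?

[0]=0x3d (big-endian) → word 0x3d
err [3+:5] = (word>>3) & 0x1f = 7  ←
state [2+:1] = (word>>2) & 0x1 = 1
cnt [1+:1] = (word>>1) & 0x1 = 0
mode [0+:1] = (word>>0) & 0x1 = 1
err signed 5b, MSB=0: value = 7

7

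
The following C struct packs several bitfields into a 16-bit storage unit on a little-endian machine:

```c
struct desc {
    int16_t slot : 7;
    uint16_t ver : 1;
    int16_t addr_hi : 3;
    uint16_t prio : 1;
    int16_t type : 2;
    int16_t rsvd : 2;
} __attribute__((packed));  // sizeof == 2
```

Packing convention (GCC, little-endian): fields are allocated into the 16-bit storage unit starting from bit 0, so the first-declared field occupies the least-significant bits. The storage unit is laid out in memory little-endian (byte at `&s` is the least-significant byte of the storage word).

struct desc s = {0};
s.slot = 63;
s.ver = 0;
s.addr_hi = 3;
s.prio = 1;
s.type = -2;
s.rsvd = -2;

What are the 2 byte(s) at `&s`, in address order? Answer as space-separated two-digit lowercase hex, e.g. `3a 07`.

slot (7b) val=63 bits=0x3f at bit 0: 0x003f
ver (1b) val=0 bits=0x0 at bit 7: 0x003f
addr_hi (3b) val=3 bits=0x3 at bit 8: 0x033f
prio (1b) val=1 bits=0x1 at bit 11: 0x0b3f
type (2b) val=-2 bits=0x2 at bit 12: 0x2b3f
rsvd (2b) val=-2 bits=0x2 at bit 14: 0xab3f
word = 0xab3f → little-endian bytes:
  [0]=0x3f  [1]=0xab

3f ab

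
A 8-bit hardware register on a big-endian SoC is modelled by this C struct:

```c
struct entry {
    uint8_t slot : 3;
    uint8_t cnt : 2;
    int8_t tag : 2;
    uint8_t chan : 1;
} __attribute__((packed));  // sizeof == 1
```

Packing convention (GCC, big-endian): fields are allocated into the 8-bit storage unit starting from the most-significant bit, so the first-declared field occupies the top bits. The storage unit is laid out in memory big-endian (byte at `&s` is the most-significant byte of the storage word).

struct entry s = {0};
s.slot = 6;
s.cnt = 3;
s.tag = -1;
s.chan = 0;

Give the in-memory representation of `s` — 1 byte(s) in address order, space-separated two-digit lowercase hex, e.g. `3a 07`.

de

slot (3b) val=6 bits=0x6 at bit 5: 0xc0
cnt (2b) val=3 bits=0x3 at bit 3: 0xd8
tag (2b) val=-1 bits=0x3 at bit 1: 0xde
chan (1b) val=0 bits=0x0 at bit 0: 0xde
word = 0xde → big-endian bytes:
  [0]=0xde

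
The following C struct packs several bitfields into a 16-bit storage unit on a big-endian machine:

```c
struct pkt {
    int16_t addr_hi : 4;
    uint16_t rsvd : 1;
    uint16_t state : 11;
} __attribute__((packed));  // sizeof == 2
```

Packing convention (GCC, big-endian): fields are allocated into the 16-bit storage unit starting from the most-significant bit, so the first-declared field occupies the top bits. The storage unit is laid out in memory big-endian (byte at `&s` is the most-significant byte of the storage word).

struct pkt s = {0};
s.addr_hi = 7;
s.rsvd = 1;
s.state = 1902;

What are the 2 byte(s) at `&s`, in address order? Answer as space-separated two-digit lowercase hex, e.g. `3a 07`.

7f 6e

[12+:4] addr_hi=7 & 0xf = 0x7; word=0x7000
[11+:1] rsvd=1 & 0x1 = 0x1; word=0x7800
[0+:11] state=1902 & 0x7ff = 0x76e; word=0x7f6e
word = 0x7f6e → big-endian bytes:
  [0]=0x7f  [1]=0x6e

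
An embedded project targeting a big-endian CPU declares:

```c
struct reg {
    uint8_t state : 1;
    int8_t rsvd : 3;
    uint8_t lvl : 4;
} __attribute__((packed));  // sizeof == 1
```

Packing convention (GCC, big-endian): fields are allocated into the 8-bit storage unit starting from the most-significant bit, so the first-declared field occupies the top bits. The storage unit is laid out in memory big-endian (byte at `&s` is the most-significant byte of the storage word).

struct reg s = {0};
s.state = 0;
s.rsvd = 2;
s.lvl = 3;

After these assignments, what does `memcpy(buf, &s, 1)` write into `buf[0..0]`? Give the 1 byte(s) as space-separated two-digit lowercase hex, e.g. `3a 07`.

state:1 = 0 → 0x0 << 7 → word 0x00
rsvd:3 = 2 → 0x2 << 4 → word 0x20
lvl:4 = 3 → 0x3 << 0 → word 0x23
word = 0x23 → big-endian bytes:
  [0]=0x23

23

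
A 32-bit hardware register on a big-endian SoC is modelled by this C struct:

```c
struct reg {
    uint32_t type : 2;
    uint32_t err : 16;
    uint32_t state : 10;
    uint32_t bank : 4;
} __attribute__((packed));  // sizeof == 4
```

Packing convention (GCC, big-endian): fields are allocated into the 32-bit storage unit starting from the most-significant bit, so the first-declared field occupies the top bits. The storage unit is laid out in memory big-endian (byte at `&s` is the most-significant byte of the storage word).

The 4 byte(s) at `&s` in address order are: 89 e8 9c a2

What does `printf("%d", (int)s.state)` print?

458

[0]=0x89 [1]=0xe8 [2]=0x9c [3]=0xa2 (big-endian) → word 0x89e89ca2
type [30+:2] = (word>>30) & 0x3 = 2
err [14+:16] = (word>>14) & 0xffff = 10146
state [4+:10] = (word>>4) & 0x3ff = 458  ←
bank [0+:4] = (word>>0) & 0xf = 2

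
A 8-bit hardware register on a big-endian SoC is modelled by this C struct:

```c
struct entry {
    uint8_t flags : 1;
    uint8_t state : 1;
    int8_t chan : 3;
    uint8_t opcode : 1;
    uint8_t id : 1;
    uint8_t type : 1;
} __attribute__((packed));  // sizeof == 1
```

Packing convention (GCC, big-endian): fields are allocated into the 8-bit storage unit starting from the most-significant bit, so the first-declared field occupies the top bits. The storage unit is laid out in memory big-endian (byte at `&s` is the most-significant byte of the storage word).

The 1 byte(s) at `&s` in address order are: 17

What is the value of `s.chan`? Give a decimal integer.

[0]=0x17 (big-endian) → word 0x17
flags:1 @ bit 7 → (0x17>>7)&0x1 = 0x0
state:1 @ bit 6 → (0x17>>6)&0x1 = 0x0
chan:3 @ bit 3 → (0x17>>3)&0x7 = 0x2  ←
opcode:1 @ bit 2 → (0x17>>2)&0x1 = 0x1
id:1 @ bit 1 → (0x17>>1)&0x1 = 0x1
type:1 @ bit 0 → (0x17>>0)&0x1 = 0x1
chan signed 3b, MSB=0: value = 2

2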